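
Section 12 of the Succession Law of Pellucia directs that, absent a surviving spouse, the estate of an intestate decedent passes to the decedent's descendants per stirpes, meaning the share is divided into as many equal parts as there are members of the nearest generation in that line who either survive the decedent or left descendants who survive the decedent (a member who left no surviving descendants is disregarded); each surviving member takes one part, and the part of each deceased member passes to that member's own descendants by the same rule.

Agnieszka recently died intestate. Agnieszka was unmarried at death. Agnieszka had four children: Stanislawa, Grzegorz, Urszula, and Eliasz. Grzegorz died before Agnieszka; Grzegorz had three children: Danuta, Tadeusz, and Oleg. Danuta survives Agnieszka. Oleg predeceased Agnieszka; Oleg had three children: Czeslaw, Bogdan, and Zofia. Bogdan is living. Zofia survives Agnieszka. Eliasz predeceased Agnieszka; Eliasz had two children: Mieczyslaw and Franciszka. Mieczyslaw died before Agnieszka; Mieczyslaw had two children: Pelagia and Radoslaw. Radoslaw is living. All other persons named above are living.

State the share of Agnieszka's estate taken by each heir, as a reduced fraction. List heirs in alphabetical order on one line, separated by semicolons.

There is no surviving spouse, so the entire estate passes to Agnieszka's descendants per stirpes.
The estate is divided into 4 equal shares of 1/4 among Stanislawa, Grzegorz, Urszula, Eliasz.
Stanislawa is living and takes 1/4.
Grzegorz predeceased; the 1/4 allotted to Grzegorz's branch passes to Grzegorz's issue by representation.
The 1/4 is divided into 3 equal shares of 1/12 among Danuta, Tadeusz, Oleg.
Danuta is living and takes 1/12.
Tadeusz is living and takes 1/12.
Oleg predeceased; the 1/12 allotted to Oleg's branch passes to Oleg's issue by representation.
The 1/12 is divided into 3 equal shares of 1/36 among Czeslaw, Bogdan, Zofia.
Czeslaw is living and takes 1/36.
Bogdan is living and takes 1/36.
Zofia is living and takes 1/36.
Urszula is living and takes 1/4.
Eliasz predeceased; the 1/4 allotted to Eliasz's branch passes to Eliasz's issue by representation.
The 1/4 is divided into 2 equal shares of 1/8 among Mieczyslaw, Franciszka.
Mieczyslaw predeceased; the 1/8 allotted to Mieczyslaw's branch passes to Mieczyslaw's issue by representation.
The 1/8 is divided into 2 equal shares of 1/16 among Pelagia, Radoslaw.
Pelagia is living and takes 1/16.
Radoslaw is living and takes 1/16.
Franciszka is living and takes 1/8.

Bogdan 1/36; Czeslaw 1/36; Danuta 1/12; Franciszka 1/8; Pelagia 1/16; Radoslaw 1/16; Stanislawa 1/4; Tadeusz 1/12; Urszula 1/4; Zofia 1/36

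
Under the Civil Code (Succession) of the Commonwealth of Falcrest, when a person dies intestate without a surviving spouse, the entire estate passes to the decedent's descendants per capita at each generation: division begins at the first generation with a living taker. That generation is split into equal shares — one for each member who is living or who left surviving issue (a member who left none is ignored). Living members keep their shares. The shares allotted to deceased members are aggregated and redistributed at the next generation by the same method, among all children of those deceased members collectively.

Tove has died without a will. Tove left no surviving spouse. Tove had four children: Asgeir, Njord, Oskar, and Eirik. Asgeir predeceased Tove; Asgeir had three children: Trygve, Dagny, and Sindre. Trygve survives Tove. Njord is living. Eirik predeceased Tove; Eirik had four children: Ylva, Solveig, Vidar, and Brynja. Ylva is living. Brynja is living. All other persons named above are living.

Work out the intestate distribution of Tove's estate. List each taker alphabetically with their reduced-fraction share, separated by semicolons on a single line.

There is no surviving spouse, so the entire estate passes to Tove's descendants per capita at each generation.
At generation 1 (Asgeir, Njord, Oskar, Eirik) there are 4 shares of (1)/4 = 1/4 each.
Living: Njord and Oskar — each takes 1/4.
Deceased: Asgeir and Eirik. Their combined 1/2 is pooled and carried to generation 2.
At generation 2 (Trygve, Dagny, Sindre, Ylva, Solveig, Vidar, Brynja) there are 7 shares of (1/2)/7 = 1/14 each.
Living: Trygve, Dagny, Sindre, Ylva, Solveig, Vidar, and Brynja — each takes 1/14.

Brynja 1/14; Dagny 1/14; Njord 1/4; Oskar 1/4; Sindre 1/14; Solveig 1/14; Trygve 1/14; Vidar 1/14; Ylva 1/14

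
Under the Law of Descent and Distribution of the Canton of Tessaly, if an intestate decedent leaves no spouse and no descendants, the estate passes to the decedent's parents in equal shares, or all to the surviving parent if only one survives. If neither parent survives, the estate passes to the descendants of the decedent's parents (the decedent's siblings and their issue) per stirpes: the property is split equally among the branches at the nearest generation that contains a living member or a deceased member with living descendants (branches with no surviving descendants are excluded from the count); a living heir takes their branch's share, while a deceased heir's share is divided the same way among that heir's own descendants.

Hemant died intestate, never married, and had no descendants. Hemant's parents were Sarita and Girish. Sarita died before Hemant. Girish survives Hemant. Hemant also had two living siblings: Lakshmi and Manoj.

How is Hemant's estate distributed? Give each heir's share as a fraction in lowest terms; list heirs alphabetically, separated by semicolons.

Girish 1

Only one parent, Girish, survives, so Girish takes the entire estate. The siblings take nothing because a surviving parent has priority.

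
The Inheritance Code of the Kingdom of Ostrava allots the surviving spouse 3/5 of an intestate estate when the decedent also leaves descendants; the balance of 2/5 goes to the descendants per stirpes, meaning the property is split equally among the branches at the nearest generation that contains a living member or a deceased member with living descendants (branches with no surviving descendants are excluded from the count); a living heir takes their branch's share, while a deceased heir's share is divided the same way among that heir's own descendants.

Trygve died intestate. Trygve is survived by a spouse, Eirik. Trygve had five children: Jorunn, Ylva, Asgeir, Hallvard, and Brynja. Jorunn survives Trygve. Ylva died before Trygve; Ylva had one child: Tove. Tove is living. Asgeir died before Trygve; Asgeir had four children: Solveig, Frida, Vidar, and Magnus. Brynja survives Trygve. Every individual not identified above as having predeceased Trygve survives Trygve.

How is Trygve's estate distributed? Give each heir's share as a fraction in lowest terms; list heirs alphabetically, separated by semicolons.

Brynja 2/25; Eirik 3/5; Frida 1/50; Hallvard 2/25; Jorunn 2/25; Magnus 1/50; Solveig 1/50; Tove 2/25; Vidar 1/50

Eirik, as surviving spouse, takes 3/5.
The remaining 2/5 passes to Trygve's descendants per stirpes.
The 2/5 is divided into 5 equal shares of 2/25 among Jorunn, Ylva, Asgeir, Hallvard, Brynja.
Jorunn is living and takes 2/25.
Ylva predeceased; the 2/25 allotted to Ylva's branch passes to Ylva's issue by representation.
Tove is the sole taker at this level and receives the full 2/25.
Asgeir predeceased; the 2/25 allotted to Asgeir's branch passes to Asgeir's issue by representation.
The 2/25 is divided into 4 equal shares of 1/50 among Solveig, Frida, Vidar, Magnus.
Solveig is living and takes 1/50.
Frida is living and takes 1/50.
Vidar is living and takes 1/50.
Magnus is living and takes 1/50.
Hallvard is living and takes 2/25.
Brynja is living and takes 2/25.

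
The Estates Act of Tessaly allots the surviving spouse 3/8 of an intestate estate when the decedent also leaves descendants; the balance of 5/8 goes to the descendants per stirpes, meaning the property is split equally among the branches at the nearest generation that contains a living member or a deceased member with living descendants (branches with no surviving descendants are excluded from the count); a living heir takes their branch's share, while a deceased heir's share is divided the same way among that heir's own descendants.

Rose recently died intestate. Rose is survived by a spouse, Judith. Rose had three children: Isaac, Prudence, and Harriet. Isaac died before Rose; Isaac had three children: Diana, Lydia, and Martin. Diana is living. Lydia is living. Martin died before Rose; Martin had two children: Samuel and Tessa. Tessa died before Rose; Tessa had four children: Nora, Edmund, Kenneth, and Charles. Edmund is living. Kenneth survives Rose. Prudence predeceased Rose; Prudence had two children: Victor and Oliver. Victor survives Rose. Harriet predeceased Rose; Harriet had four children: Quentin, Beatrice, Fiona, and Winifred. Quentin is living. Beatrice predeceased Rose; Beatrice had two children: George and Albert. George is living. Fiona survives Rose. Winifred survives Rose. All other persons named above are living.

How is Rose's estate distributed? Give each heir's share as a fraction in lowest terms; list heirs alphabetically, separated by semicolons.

Albert 5/192; Charles 5/576; Diana 5/72; Edmund 5/576; Fiona 5/96; George 5/192; Judith 3/8; Kenneth 5/576; Lydia 5/72; Nora 5/576; Oliver 5/48; Quentin 5/96; Samuel 5/144; Victor 5/48; Winifred 5/96

Judith, as surviving spouse, takes 3/8.
The remaining 5/8 passes to Rose's descendants per stirpes.
The 5/8 is divided into 3 equal shares of 5/24 among Isaac, Prudence, Harriet.
Isaac predeceased; the 5/24 allotted to Isaac's branch passes to Isaac's issue by representation.
The 5/24 is divided into 3 equal shares of 5/72 among Diana, Lydia, Martin.
Diana is living and takes 5/72.
Lydia is living and takes 5/72.
Martin predeceased; the 5/72 allotted to Martin's branch passes to Martin's issue by representation.
The 5/72 is divided into 2 equal shares of 5/144 among Samuel, Tessa.
Samuel is living and takes 5/144.
Tessa predeceased; the 5/144 allotted to Tessa's branch passes to Tessa's issue by representation.
The 5/144 is divided into 4 equal shares of 5/576 among Nora, Edmund, Kenneth, Charles.
Nora is living and takes 5/576.
Edmund is living and takes 5/576.
Kenneth is living and takes 5/576.
Charles is living and takes 5/576.
Prudence predeceased; the 5/24 allotted to Prudence's branch passes to Prudence's issue by representation.
The 5/24 is divided into 2 equal shares of 5/48 among Victor, Oliver.
Victor is living and takes 5/48.
Oliver is living and takes 5/48.
Harriet predeceased; the 5/24 allotted to Harriet's branch passes to Harriet's issue by representation.
The 5/24 is divided into 4 equal shares of 5/96 among Quentin, Beatrice, Fiona, Winifred.
Quentin is living and takes 5/96.
Beatrice predeceased; the 5/96 allotted to Beatrice's branch passes to Beatrice's issue by representation.
The 5/96 is divided into 2 equal shares of 5/192 among George, Albert.
George is living and takes 5/192.
Albert is living and takes 5/192.
Fiona is living and takes 5/96.
Winifred is living and takes 5/96.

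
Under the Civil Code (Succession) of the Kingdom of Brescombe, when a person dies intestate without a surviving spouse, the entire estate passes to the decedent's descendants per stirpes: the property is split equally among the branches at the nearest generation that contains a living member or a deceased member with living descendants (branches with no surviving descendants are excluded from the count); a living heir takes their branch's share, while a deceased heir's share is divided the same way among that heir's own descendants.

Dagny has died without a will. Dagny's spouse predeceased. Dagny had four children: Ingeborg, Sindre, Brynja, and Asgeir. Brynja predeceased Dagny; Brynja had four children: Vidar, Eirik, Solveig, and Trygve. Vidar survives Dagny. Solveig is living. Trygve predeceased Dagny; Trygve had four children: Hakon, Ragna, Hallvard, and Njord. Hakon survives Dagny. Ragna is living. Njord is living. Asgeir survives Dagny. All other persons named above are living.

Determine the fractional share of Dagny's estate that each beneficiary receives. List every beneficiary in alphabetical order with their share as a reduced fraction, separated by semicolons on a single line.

Asgeir 1/4; Eirik 1/16; Hakon 1/64; Hallvard 1/64; Ingeborg 1/4; Njord 1/64; Ragna 1/64; Sindre 1/4; Solveig 1/16; Vidar 1/16

There is no surviving spouse, so the entire estate passes to Dagny's descendants per stirpes.
The estate is divided into 4 equal shares of 1/4 among Ingeborg, Sindre, Brynja, Asgeir.
Ingeborg is living and takes 1/4.
Sindre is living and takes 1/4.
Brynja predeceased; the 1/4 allotted to Brynja's branch passes to Brynja's issue by representation.
The 1/4 is divided into 4 equal shares of 1/16 among Vidar, Eirik, Solveig, Trygve.
Vidar is living and takes 1/16.
Eirik is living and takes 1/16.
Solveig is living and takes 1/16.
Trygve predeceased; the 1/16 allotted to Trygve's branch passes to Trygve's issue by representation.
The 1/16 is divided into 4 equal shares of 1/64 among Hakon, Ragna, Hallvard, Njord.
Hakon is living and takes 1/64.
Ragna is living and takes 1/64.
Hallvard is living and takes 1/64.
Njord is living and takes 1/64.
Asgeir is living and takes 1/4.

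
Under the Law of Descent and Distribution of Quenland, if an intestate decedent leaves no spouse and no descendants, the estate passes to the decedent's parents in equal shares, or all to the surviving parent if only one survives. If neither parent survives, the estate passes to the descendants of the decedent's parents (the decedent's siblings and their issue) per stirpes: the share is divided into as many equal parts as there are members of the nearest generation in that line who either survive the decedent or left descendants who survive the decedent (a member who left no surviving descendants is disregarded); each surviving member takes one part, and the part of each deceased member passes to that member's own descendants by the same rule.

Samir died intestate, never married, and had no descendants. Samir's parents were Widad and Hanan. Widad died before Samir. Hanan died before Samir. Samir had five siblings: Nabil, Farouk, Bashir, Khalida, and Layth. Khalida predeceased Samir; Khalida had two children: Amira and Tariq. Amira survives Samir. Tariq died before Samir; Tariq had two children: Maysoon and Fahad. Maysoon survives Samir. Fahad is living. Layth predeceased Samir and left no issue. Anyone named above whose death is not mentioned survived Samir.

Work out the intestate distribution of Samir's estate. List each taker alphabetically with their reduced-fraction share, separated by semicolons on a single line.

Amira 1/8; Bashir 1/4; Fahad 1/16; Farouk 1/4; Maysoon 1/16; Nabil 1/4

Neither parent survives and there are no descendants, so the estate passes to Samir's siblings and their issue per stirpes.
Layth left no surviving issue, so that branch lapses and is disregarded.
The estate is divided into 4 equal shares of 1/4 among Nabil, Farouk, Bashir, Khalida.
Nabil is living and takes 1/4.
Farouk is living and takes 1/4.
Bashir is living and takes 1/4.
Khalida predeceased; the 1/4 allotted to Khalida's branch passes to Khalida's issue by representation.
The 1/4 is divided into 2 equal shares of 1/8 among Amira, Tariq.
Amira is living and takes 1/8.
Tariq predeceased; the 1/8 allotted to Tariq's branch passes to Tariq's issue by representation.
The 1/8 is divided into 2 equal shares of 1/16 among Maysoon, Fahad.
Maysoon is living and takes 1/16.
Fahad is living and takes 1/16.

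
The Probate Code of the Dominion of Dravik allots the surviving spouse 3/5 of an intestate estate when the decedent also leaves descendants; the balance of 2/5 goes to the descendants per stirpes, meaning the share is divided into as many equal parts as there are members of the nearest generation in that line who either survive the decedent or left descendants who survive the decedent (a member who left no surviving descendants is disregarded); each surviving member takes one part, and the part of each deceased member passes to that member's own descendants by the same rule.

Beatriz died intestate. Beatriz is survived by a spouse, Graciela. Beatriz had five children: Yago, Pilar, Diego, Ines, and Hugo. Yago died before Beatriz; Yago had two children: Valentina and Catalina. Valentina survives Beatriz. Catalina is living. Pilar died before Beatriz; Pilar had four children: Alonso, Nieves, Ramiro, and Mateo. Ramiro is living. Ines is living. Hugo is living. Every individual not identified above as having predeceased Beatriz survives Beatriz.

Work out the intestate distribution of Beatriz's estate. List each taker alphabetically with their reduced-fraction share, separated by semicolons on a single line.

Alonso 1/50; Catalina 1/25; Diego 2/25; Graciela 3/5; Hugo 2/25; Ines 2/25; Mateo 1/50; Nieves 1/50; Ramiro 1/50; Valentina 1/25

Graciela, as surviving spouse, takes 3/5.
The remaining 2/5 passes to Beatriz's descendants per stirpes.
The 2/5 is divided into 5 equal shares of 2/25 among Yago, Pilar, Diego, Ines, Hugo.
Yago predeceased; the 2/25 allotted to Yago's branch passes to Yago's issue by representation.
The 2/25 is divided into 2 equal shares of 1/25 among Valentina, Catalina.
Valentina is living and takes 1/25.
Catalina is living and takes 1/25.
Pilar predeceased; the 2/25 allotted to Pilar's branch passes to Pilar's issue by representation.
The 2/25 is divided into 4 equal shares of 1/50 among Alonso, Nieves, Ramiro, Mateo.
Alonso is living and takes 1/50.
Nieves is living and takes 1/50.
Ramiro is living and takes 1/50.
Mateo is living and takes 1/50.
Diego is living and takes 2/25.
Ines is living and takes 2/25.
Hugo is living and takes 2/25.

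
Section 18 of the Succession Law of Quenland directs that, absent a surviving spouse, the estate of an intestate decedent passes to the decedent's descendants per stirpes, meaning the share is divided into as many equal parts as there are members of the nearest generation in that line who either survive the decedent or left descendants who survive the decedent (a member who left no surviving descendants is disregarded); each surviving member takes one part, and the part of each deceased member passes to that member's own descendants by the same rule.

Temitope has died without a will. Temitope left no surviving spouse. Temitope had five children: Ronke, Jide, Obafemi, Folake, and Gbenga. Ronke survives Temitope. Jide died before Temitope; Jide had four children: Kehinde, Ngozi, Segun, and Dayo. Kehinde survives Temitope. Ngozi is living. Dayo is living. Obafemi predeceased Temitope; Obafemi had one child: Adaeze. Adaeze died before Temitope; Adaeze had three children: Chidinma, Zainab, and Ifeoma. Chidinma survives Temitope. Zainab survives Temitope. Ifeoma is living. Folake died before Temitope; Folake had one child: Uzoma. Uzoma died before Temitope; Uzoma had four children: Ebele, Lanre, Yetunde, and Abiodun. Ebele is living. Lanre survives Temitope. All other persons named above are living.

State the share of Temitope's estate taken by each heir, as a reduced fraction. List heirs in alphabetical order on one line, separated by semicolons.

There is no surviving spouse, so the entire estate passes to Temitope's descendants per stirpes.
The estate is divided into 5 equal shares of 1/5 among Ronke, Jide, Obafemi, Folake, Gbenga.
Ronke is living and takes 1/5.
Jide predeceased; the 1/5 allotted to Jide's branch passes to Jide's issue by representation.
The 1/5 is divided into 4 equal shares of 1/20 among Kehinde, Ngozi, Segun, Dayo.
Kehinde is living and takes 1/20.
Ngozi is living and takes 1/20.
Segun is living and takes 1/20.
Dayo is living and takes 1/20.
Obafemi predeceased; the 1/5 allotted to Obafemi's branch passes to Obafemi's issue by representation.
Adaeze's line is the sole branch at this level, so the full 1/5 passes to Adaeze's issue by representation.
The 1/5 is divided into 3 equal shares of 1/15 among Chidinma, Zainab, Ifeoma.
Chidinma is living and takes 1/15.
Zainab is living and takes 1/15.
Ifeoma is living and takes 1/15.
Folake predeceased; the 1/5 allotted to Folake's branch passes to Folake's issue by representation.
Uzoma's line is the sole branch at this level, so the full 1/5 passes to Uzoma's issue by representation.
The 1/5 is divided into 4 equal shares of 1/20 among Ebele, Lanre, Yetunde, Abiodun.
Ebele is living and takes 1/20.
Lanre is living and takes 1/20.
Yetunde is living and takes 1/20.
Abiodun is living and takes 1/20.
Gbenga is living and takes 1/5.

Abiodun 1/20; Chidinma 1/15; Dayo 1/20; Ebele 1/20; Gbenga 1/5; Ifeoma 1/15; Kehinde 1/20; Lanre 1/20; Ngozi 1/20; Ronke 1/5; Segun 1/20; Yetunde 1/20; Zainab 1/15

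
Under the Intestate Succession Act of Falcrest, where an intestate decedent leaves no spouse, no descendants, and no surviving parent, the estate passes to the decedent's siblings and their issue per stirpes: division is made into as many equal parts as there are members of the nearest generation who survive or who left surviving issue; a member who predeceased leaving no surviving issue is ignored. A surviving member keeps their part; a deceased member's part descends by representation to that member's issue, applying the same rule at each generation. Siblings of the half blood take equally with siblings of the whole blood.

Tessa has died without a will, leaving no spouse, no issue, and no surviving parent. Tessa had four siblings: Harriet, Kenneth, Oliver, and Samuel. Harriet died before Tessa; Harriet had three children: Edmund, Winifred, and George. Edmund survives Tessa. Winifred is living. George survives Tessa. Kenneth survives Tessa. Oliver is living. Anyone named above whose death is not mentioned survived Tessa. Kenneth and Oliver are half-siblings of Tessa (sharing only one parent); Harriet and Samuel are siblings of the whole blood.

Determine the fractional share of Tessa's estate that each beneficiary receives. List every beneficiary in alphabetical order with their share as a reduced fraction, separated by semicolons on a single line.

Edmund 1/12; George 1/12; Kenneth 1/4; Oliver 1/4; Samuel 1/4; Winifred 1/12

No spouse, descendants, or parent survives, so the estate passes to Tessa's siblings per stirpes.
Half-blood and whole-blood siblings take equally under the stated rule.
The estate is divided into 4 equal shares of 1/4 among Harriet, Kenneth, Oliver, Samuel.
Harriet predeceased; the 1/4 allotted to Harriet's branch passes to Harriet's issue by representation.
The 1/4 is divided into 3 equal shares of 1/12 among Edmund, Winifred, George.
Edmund is living and takes 1/12.
Winifred is living and takes 1/12.
George is living and takes 1/12.
Kenneth is living and takes 1/4.
Oliver is living and takes 1/4.
Samuel is living and takes 1/4.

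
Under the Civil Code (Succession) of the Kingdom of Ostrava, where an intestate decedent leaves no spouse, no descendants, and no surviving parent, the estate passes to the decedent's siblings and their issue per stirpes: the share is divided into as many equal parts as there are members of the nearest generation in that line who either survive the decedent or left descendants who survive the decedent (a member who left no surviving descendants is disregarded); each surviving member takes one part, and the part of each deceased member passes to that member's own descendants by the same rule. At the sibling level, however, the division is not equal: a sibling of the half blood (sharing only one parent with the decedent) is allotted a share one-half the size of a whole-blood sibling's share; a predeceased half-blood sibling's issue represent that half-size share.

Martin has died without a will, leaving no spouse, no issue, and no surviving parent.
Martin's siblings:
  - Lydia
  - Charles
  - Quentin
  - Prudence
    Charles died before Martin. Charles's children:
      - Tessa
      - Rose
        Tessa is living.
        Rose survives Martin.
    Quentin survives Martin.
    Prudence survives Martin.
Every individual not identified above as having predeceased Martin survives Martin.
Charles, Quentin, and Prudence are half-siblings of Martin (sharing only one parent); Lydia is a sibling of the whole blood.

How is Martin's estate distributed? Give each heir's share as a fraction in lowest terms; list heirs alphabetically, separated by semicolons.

No spouse, descendants, or parent survives, so the estate passes to Martin's siblings per stirpes.
Half-blood siblings count for one-half the weight of whole-blood siblings at the initial division.
Dividing 1 in proportion to weights (total weight 5/2): Lydia (weight 1) → 2/5; Charles (weight 1/2) → 1/5; Quentin (weight 1/2) → 1/5; Prudence (weight 1/2) → 1/5.
Lydia is living and takes 2/5.
Charles predeceased; the 1/5 allotted to Charles's branch passes to Charles's issue by representation.
The 1/5 is divided into 2 equal shares of 1/10 among Tessa, Rose.
Tessa is living and takes 1/10.
Rose is living and takes 1/10.
Quentin is living and takes 1/5.
Prudence is living and takes 1/5.

Lydia 2/5; Prudence 1/5; Quentin 1/5; Rose 1/10; Tessa 1/10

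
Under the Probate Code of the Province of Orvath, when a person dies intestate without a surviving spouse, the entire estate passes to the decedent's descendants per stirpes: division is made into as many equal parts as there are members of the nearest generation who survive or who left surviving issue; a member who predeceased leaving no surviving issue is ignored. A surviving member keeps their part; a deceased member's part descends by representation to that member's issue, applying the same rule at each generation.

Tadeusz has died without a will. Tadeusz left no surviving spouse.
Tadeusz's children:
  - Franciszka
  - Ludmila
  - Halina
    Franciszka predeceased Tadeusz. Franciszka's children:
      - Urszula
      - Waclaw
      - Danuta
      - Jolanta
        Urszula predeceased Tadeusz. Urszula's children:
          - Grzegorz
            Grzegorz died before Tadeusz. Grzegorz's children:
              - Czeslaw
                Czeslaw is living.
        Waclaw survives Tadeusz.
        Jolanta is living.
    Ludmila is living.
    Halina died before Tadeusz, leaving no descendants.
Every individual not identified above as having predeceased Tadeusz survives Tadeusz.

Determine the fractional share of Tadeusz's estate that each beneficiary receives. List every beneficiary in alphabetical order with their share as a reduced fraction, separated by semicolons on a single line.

There is no surviving spouse, so the entire estate passes to Tadeusz's descendants per stirpes.
Halina left no surviving issue, so that branch lapses and is disregarded.
The estate is divided into 2 equal shares of 1/2 among Franciszka, Ludmila.
Franciszka predeceased; the 1/2 allotted to Franciszka's branch passes to Franciszka's issue by representation.
The 1/2 is divided into 4 equal shares of 1/8 among Urszula, Waclaw, Danuta, Jolanta.
Urszula predeceased; the 1/8 allotted to Urszula's branch passes to Urszula's issue by representation.
Grzegorz's line is the sole branch at this level, so the full 1/8 passes to Grzegorz's issue by representation.
Czeslaw is the sole taker at this level and receives the full 1/8.
Waclaw is living and takes 1/8.
Danuta is living and takes 1/8.
Jolanta is living and takes 1/8.
Ludmila is living and takes 1/2.

Czeslaw 1/8; Danuta 1/8; Jolanta 1/8; Ludmila 1/2; Waclaw 1/8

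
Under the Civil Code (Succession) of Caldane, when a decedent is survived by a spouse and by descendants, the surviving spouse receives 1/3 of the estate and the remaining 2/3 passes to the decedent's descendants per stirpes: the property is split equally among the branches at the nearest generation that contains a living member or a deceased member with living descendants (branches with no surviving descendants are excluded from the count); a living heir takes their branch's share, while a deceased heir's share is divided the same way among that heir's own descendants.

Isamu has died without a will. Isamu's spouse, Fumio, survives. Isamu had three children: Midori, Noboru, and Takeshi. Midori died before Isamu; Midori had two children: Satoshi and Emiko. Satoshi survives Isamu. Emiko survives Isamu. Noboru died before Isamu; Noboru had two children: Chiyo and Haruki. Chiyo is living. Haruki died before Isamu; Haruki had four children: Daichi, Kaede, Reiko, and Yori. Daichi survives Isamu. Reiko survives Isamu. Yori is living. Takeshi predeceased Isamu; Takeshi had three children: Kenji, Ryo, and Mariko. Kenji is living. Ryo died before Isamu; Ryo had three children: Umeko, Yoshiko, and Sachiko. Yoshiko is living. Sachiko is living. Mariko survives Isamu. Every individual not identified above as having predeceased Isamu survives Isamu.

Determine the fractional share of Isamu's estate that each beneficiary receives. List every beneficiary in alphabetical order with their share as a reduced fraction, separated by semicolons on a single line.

Chiyo 1/9; Daichi 1/36; Emiko 1/9; Fumio 1/3; Kaede 1/36; Kenji 2/27; Mariko 2/27; Reiko 1/36; Sachiko 2/81; Satoshi 1/9; Umeko 2/81; Yori 1/36; Yoshiko 2/81

Fumio, as surviving spouse, takes 1/3.
The remaining 2/3 passes to Isamu's descendants per stirpes.
The 2/3 is divided into 3 equal shares of 2/9 among Midori, Noboru, Takeshi.
Midori predeceased; the 2/9 allotted to Midori's branch passes to Midori's issue by representation.
The 2/9 is divided into 2 equal shares of 1/9 among Satoshi, Emiko.
Satoshi is living and takes 1/9.
Emiko is living and takes 1/9.
Noboru predeceased; the 2/9 allotted to Noboru's branch passes to Noboru's issue by representation.
The 2/9 is divided into 2 equal shares of 1/9 among Chiyo, Haruki.
Chiyo is living and takes 1/9.
Haruki predeceased; the 1/9 allotted to Haruki's branch passes to Haruki's issue by representation.
The 1/9 is divided into 4 equal shares of 1/36 among Daichi, Kaede, Reiko, Yori.
Daichi is living and takes 1/36.
Kaede is living and takes 1/36.
Reiko is living and takes 1/36.
Yori is living and takes 1/36.
Takeshi predeceased; the 2/9 allotted to Takeshi's branch passes to Takeshi's issue by representation.
The 2/9 is divided into 3 equal shares of 2/27 among Kenji, Ryo, Mariko.
Kenji is living and takes 2/27.
Ryo predeceased; the 2/27 allotted to Ryo's branch passes to Ryo's issue by representation.
The 2/27 is divided into 3 equal shares of 2/81 among Umeko, Yoshiko, Sachiko.
Umeko is living and takes 2/81.
Yoshiko is living and takes 2/81.
Sachiko is living and takes 2/81.
Mariko is living and takes 2/27.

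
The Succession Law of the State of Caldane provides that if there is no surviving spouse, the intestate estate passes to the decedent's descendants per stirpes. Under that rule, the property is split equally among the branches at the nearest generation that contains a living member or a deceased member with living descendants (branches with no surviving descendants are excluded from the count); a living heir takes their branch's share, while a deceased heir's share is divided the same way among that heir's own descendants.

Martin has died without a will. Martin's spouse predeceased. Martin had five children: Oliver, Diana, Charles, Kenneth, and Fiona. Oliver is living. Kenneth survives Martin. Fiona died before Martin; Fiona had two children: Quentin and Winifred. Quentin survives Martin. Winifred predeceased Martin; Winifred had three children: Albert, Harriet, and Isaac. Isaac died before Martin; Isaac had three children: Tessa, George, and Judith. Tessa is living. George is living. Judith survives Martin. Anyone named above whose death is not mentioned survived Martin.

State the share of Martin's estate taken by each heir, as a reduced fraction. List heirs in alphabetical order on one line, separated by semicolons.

Albert 1/30; Charles 1/5; Diana 1/5; George 1/90; Harriet 1/30; Judith 1/90; Kenneth 1/5; Oliver 1/5; Quentin 1/10; Tessa 1/90

There is no surviving spouse, so the entire estate passes to Martin's descendants per stirpes.
The estate is divided into 5 equal shares of 1/5 among Oliver, Diana, Charles, Kenneth, Fiona.
Oliver is living and takes 1/5.
Diana is living and takes 1/5.
Charles is living and takes 1/5.
Kenneth is living and takes 1/5.
Fiona predeceased; the 1/5 allotted to Fiona's branch passes to Fiona's issue by representation.
The 1/5 is divided into 2 equal shares of 1/10 among Quentin, Winifred.
Quentin is living and takes 1/10.
Winifred predeceased; the 1/10 allotted to Winifred's branch passes to Winifred's issue by representation.
The 1/10 is divided into 3 equal shares of 1/30 among Albert, Harriet, Isaac.
Albert is living and takes 1/30.
Harriet is living and takes 1/30.
Isaac predeceased; the 1/30 allotted to Isaac's branch passes to Isaac's issue by representation.
The 1/30 is divided into 3 equal shares of 1/90 among Tessa, George, Judith.
Tessa is living and takes 1/90.
George is living and takes 1/90.
Judith is living and takes 1/90.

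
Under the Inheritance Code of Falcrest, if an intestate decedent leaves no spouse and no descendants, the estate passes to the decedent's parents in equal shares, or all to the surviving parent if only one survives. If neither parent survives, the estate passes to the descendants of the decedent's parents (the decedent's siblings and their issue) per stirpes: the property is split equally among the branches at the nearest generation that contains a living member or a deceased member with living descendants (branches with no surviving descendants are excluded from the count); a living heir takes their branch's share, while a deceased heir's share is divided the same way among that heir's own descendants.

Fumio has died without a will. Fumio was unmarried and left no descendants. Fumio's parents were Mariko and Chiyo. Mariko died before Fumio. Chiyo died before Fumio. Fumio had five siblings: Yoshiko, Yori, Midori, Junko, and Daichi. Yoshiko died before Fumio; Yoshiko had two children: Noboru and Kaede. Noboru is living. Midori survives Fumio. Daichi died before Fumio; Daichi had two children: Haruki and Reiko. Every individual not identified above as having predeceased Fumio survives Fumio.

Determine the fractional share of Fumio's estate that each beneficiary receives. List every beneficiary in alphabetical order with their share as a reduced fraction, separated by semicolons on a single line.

Haruki 1/10; Junko 1/5; Kaede 1/10; Midori 1/5; Noboru 1/10; Reiko 1/10; Yori 1/5

Neither parent survives and there are no descendants, so the estate passes to Fumio's siblings and their issue per stirpes.
The estate is divided into 5 equal shares of 1/5 among Yoshiko, Yori, Midori, Junko, Daichi.
Yoshiko predeceased; the 1/5 allotted to Yoshiko's branch passes to Yoshiko's issue by representation.
The 1/5 is divided into 2 equal shares of 1/10 among Noboru, Kaede.
Noboru is living and takes 1/10.
Kaede is living and takes 1/10.
Yori is living and takes 1/5.
Midori is living and takes 1/5.
Junko is living and takes 1/5.
Daichi predeceased; the 1/5 allotted to Daichi's branch passes to Daichi's issue by representation.
The 1/5 is divided into 2 equal shares of 1/10 among Haruki, Reiko.
Haruki is living and takes 1/10.
Reiko is living and takes 1/10.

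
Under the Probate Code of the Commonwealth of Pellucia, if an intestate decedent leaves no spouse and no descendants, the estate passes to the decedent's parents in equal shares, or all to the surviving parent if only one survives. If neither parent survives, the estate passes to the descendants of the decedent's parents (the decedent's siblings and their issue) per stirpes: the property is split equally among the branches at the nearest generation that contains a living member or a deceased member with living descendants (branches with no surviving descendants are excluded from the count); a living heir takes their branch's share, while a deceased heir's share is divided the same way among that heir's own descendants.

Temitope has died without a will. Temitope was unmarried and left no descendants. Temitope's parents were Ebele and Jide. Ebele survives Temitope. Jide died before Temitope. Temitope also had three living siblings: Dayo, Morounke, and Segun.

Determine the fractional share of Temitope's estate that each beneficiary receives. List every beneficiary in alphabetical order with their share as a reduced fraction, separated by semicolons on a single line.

Only one parent, Ebele, survives, so Ebele takes the entire estate. The siblings take nothing because a surviving parent has priority.

Ebele 1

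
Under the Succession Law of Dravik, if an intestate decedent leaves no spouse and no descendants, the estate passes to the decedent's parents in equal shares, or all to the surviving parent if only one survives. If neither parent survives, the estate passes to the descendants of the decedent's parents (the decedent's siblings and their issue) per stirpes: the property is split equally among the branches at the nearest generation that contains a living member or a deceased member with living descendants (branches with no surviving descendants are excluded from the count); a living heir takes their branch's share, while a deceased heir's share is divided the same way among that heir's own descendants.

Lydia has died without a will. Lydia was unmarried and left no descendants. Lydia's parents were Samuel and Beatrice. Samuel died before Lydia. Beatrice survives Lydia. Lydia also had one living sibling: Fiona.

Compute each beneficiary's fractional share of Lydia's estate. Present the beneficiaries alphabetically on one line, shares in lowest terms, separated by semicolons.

Only one parent, Beatrice, survives, so Beatrice takes the entire estate. The siblings take nothing because a surviving parent has priority.

Beatrice 1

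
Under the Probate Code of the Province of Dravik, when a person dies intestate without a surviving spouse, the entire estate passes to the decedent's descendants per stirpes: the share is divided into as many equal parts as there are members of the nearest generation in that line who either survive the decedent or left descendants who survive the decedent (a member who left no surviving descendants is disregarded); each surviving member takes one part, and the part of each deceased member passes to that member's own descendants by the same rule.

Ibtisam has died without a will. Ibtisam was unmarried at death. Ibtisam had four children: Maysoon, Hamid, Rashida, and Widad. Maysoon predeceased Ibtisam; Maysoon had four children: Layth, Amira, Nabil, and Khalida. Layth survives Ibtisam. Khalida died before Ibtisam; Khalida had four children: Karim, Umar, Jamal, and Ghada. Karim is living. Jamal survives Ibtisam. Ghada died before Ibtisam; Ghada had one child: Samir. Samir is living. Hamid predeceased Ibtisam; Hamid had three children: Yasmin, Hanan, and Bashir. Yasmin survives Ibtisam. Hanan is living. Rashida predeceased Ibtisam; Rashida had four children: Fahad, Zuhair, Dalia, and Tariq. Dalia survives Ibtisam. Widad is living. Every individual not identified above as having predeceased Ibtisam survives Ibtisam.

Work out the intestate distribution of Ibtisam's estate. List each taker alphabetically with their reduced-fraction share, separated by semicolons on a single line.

There is no surviving spouse, so the entire estate passes to Ibtisam's descendants per stirpes.
The estate is divided into 4 equal shares of 1/4 among Maysoon, Hamid, Rashida, Widad.
Maysoon predeceased; the 1/4 allotted to Maysoon's branch passes to Maysoon's issue by representation.
The 1/4 is divided into 4 equal shares of 1/16 among Layth, Amira, Nabil, Khalida.
Layth is living and takes 1/16.
Amira is living and takes 1/16.
Nabil is living and takes 1/16.
Khalida predeceased; the 1/16 allotted to Khalida's branch passes to Khalida's issue by representation.
The 1/16 is divided into 4 equal shares of 1/64 among Karim, Umar, Jamal, Ghada.
Karim is living and takes 1/64.
Umar is living and takes 1/64.
Jamal is living and takes 1/64.
Ghada predeceased; the 1/64 allotted to Ghada's branch passes to Ghada's issue by representation.
Samir is the sole taker at this level and receives the full 1/64.
Hamid predeceased; the 1/4 allotted to Hamid's branch passes to Hamid's issue by representation.
The 1/4 is divided into 3 equal shares of 1/12 among Yasmin, Hanan, Bashir.
Yasmin is living and takes 1/12.
Hanan is living and takes 1/12.
Bashir is living and takes 1/12.
Rashida predeceased; the 1/4 allotted to Rashida's branch passes to Rashida's issue by representation.
The 1/4 is divided into 4 equal shares of 1/16 among Fahad, Zuhair, Dalia, Tariq.
Fahad is living and takes 1/16.
Zuhair is living and takes 1/16.
Dalia is living and takes 1/16.
Tariq is living and takes 1/16.
Widad is living and takes 1/4.

Amira 1/16; Bashir 1/12; Dalia 1/16; Fahad 1/16; Hanan 1/12; Jamal 1/64; Karim 1/64; Layth 1/16; Nabil 1/16; Samir 1/64; Tariq 1/16; Umar 1/64; Widad 1/4; Yasmin 1/12; Zuhair 1/16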